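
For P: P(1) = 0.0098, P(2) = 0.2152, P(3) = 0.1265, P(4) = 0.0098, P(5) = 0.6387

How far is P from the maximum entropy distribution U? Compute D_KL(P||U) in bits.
0.9238 bits

U(i) = 1/5 for all i

D_KL(P||U) = Σ P(x) log₂(P(x) / (1/5))
           = Σ P(x) log₂(P(x)) + log₂(5)
           = log₂(5) - H(P)

H(P) = -Σ P(x) log₂(P(x)):
  -P(1)·log₂(P(1)) = -(0.0098)·log₂(0.0098) = 0.06540
  -P(2)·log₂(P(2)) = -(0.2152)·log₂(0.2152) = 0.47694
  -P(3)·log₂(P(3)) = -(0.1265)·log₂(0.1265) = 0.37732
  -P(4)·log₂(P(4)) = -(0.0098)·log₂(0.0098) = 0.06540
  -P(5)·log₂(P(5)) = -(0.6387)·log₂(0.6387) = 0.41310
H(P) = 0.06540 + 0.47694 + 0.37732 + 0.06540 + 0.41310 = 1.39816 bits

log₂(5) = 2.32193 bits

D_KL(P||U) = 2.32193 - 1.39816 = 0.92377 ≈ 0.9238 bits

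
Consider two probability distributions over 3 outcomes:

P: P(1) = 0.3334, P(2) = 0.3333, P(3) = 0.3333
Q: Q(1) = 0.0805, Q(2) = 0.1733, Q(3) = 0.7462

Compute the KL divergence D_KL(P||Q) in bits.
0.6105 bits

D_KL(P||Q) = Σ P(x) log₂(P(x)/Q(x))

Computing term by term:
  P(1)·log₂(P(1)/Q(1)) = 0.3334·log₂(0.3334/0.0805) = 0.68353
  P(2)·log₂(P(2)/Q(2)) = 0.3333·log₂(0.3333/0.1733) = 0.31449
  P(3)·log₂(P(3)/Q(3)) = 0.3333·log₂(0.3333/0.7462) = -0.38754

D_KL(P||Q) = 0.68353 + 0.31449 - 0.38754 = 0.61048 ≈ 0.6105 bits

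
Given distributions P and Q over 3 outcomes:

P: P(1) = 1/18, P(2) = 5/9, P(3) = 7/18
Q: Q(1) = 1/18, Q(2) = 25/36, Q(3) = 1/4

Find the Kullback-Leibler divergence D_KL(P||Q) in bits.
0.0690 bits

D_KL(P||Q) = Σ P(x) log₂(P(x)/Q(x))

Computing term by term:
  P(1)·log₂(P(1)/Q(1)) = (1/18)·log₂((1/18)/(1/18)) = 0.00000
  P(2)·log₂(P(2)/Q(2)) = (5/9)·log₂((5/9)/(25/36)) = -0.17885
  P(3)·log₂(P(3)/Q(3)) = (7/18)·log₂((7/18)/(1/4)) = 0.24789

D_KL(P||Q) = 0.00000 - 0.17885 + 0.24789 = 0.06904 ≈ 0.0690 bits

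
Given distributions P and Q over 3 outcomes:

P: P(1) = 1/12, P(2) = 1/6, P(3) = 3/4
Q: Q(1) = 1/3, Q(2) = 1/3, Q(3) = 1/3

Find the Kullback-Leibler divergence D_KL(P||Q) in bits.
0.5441 bits

D_KL(P||Q) = Σ P(x) log₂(P(x)/Q(x))

Computing term by term:
  P(1)·log₂(P(1)/Q(1)) = (1/12)·log₂((1/12)/(1/3)) = -0.16667
  P(2)·log₂(P(2)/Q(2)) = (1/6)·log₂((1/6)/(1/3)) = -0.16667
  P(3)·log₂(P(3)/Q(3)) = (3/4)·log₂((3/4)/(1/3)) = 0.87744

D_KL(P||Q) = -0.16667 - 0.16667 + 0.87744 = 0.54410 ≈ 0.5441 bits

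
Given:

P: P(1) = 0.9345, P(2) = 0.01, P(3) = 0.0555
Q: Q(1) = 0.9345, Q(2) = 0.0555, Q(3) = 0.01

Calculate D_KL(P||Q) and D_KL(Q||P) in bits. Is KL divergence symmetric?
D_KL(P||Q) = 0.1125 bits, D_KL(Q||P) = 0.1125 bits. The two values coincide for this particular pair, but no — KL divergence is not symmetric in general.

D_KL(P||Q) = Σ P(x) log₂(P(x)/Q(x))

Computing term by term:
  P(1)·log₂(P(1)/Q(1)) = 0.9345·log₂(0.9345/0.9345) = 0.00000
  P(2)·log₂(P(2)/Q(2)) = 0.01·log₂(0.01/0.0555) = -0.02472
  P(3)·log₂(P(3)/Q(3)) = 0.0555·log₂(0.0555/0.01) = 0.13722

D_KL(P||Q) = 0.00000 - 0.02472 + 0.13722 = 0.11250 ≈ 0.1125 bits

D_KL(Q||P) = Σ Q(x) log₂(Q(x)/P(x))

Computing term by term:
  Q(1)·log₂(Q(1)/P(1)) = 0.9345·log₂(0.9345/0.9345) = 0.00000
  Q(2)·log₂(Q(2)/P(2)) = 0.0555·log₂(0.0555/0.01) = 0.13722
  Q(3)·log₂(Q(3)/P(3)) = 0.01·log₂(0.01/0.0555) = -0.02472

D_KL(Q||P) = 0.00000 + 0.13722 - 0.02472 = 0.11250 ≈ 0.1125 bits

These ARE equal here. Q is P with outcomes relabeled (Q(2) = P(3), Q(3) = P(2)) by a relabeling that is its own inverse, so the two sums contain exactly the same terms in a different order. This is a special case — KL divergence is not symmetric in general: D_KL(P||Q) ≠ D_KL(Q||P) for most P, Q.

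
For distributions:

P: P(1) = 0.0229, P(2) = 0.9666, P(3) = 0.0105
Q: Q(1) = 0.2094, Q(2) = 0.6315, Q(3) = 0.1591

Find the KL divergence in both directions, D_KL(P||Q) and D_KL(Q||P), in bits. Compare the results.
D_KL(P||Q) = 0.4793 bits, D_KL(Q||P) = 0.9047 bits. D_KL(Q||P) is larger than D_KL(P||Q) by 0.4254 bits; the two directions differ.

D_KL(P||Q) = Σ P(x) log₂(P(x)/Q(x))

Computing term by term:
  P(1)·log₂(P(1)/Q(1)) = 0.0229·log₂(0.0229/0.2094) = -0.07312
  P(2)·log₂(P(2)/Q(2)) = 0.9666·log₂(0.9666/0.6315) = 0.59362
  P(3)·log₂(P(3)/Q(3)) = 0.0105·log₂(0.0105/0.1591) = -0.04118

D_KL(P||Q) = -0.07312 + 0.59362 - 0.04118 = 0.47932 ≈ 0.4793 bits

D_KL(Q||P) = Σ Q(x) log₂(Q(x)/P(x))

Computing term by term:
  Q(1)·log₂(Q(1)/P(1)) = 0.2094·log₂(0.2094/0.0229) = 0.66858
  Q(2)·log₂(Q(2)/P(2)) = 0.6315·log₂(0.6315/0.9666) = -0.38783
  Q(3)·log₂(Q(3)/P(3)) = 0.1591·log₂(0.1591/0.0105) = 0.62391

D_KL(Q||P) = 0.66858 - 0.38783 + 0.62391 = 0.90466 ≈ 0.9047 bits

These are NOT equal (difference: 0.4254 bits). KL divergence is asymmetric: D_KL(P||Q) ≠ D_KL(Q||P) in general.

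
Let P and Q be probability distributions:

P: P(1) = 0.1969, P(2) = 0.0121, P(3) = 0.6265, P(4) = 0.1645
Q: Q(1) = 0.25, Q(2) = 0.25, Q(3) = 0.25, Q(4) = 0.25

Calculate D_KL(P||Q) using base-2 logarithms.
0.6103 bits

D_KL(P||Q) = Σ P(x) log₂(P(x)/Q(x))

Computing term by term:
  P(1)·log₂(P(1)/Q(1)) = 0.1969·log₂(0.1969/0.25) = -0.06783
  P(2)·log₂(P(2)/Q(2)) = 0.0121·log₂(0.0121/0.25) = -0.05286
  P(3)·log₂(P(3)/Q(3)) = 0.6265·log₂(0.6265/0.25) = 0.83035
  P(4)·log₂(P(4)/Q(4)) = 0.1645·log₂(0.1645/0.25) = -0.09933

D_KL(P||Q) = -0.06783 - 0.05286 + 0.83035 - 0.09933 = 0.61033 ≈ 0.6103 bits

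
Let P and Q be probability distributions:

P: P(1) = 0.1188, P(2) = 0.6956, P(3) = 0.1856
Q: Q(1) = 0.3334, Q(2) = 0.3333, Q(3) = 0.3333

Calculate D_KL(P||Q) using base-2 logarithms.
0.4047 bits

D_KL(P||Q) = Σ P(x) log₂(P(x)/Q(x))

Computing term by term:
  P(1)·log₂(P(1)/Q(1)) = 0.1188·log₂(0.1188/0.3334) = -0.17686
  P(2)·log₂(P(2)/Q(2)) = 0.6956·log₂(0.6956/0.3333) = 0.73834
  P(3)·log₂(P(3)/Q(3)) = 0.1856·log₂(0.1856/0.3333) = -0.15676

D_KL(P||Q) = -0.17686 + 0.73834 - 0.15676 = 0.40472 ≈ 0.4047 bits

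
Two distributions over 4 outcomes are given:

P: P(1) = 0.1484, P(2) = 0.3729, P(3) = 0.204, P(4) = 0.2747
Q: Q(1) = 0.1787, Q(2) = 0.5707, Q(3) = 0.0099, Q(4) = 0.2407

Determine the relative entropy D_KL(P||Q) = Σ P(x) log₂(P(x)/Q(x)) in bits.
0.6741 bits

D_KL(P||Q) = Σ P(x) log₂(P(x)/Q(x))

Computing term by term:
  P(1)·log₂(P(1)/Q(1)) = 0.1484·log₂(0.1484/0.1787) = -0.03978
  P(2)·log₂(P(2)/Q(2)) = 0.3729·log₂(0.3729/0.5707) = -0.22894
  P(3)·log₂(P(3)/Q(3)) = 0.204·log₂(0.204/0.0099) = 0.89046
  P(4)·log₂(P(4)/Q(4)) = 0.2747·log₂(0.2747/0.2407) = 0.05236

D_KL(P||Q) = -0.03978 - 0.22894 + 0.89046 + 0.05236 = 0.67410 ≈ 0.6741 bits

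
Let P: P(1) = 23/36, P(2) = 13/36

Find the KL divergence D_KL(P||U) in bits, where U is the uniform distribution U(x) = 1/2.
0.0564 bits

U(i) = 1/2 for all i

D_KL(P||U) = Σ P(x) log₂(P(x) / (1/2))
           = Σ P(x) log₂(P(x)) + log₂(2)
           = log₂(2) - H(P)

H(P) = -Σ P(x) log₂(P(x)):
  -P(1)·log₂(P(1)) = -(23/36)·log₂(23/36) = 0.41295
  -P(2)·log₂(P(2)) = -(13/36)·log₂(13/36) = 0.53065
H(P) = 0.41295 + 0.53065 = 0.94360 bits

log₂(2) = 1.00000 bits

D_KL(P||U) = 1.00000 - 0.94360 = 0.05640 ≈ 0.0564 bits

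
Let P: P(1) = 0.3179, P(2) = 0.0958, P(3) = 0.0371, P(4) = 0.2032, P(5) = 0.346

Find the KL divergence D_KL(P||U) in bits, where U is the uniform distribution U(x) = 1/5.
0.2989 bits

U(i) = 1/5 for all i

D_KL(P||U) = Σ P(x) log₂(P(x) / (1/5))
           = Σ P(x) log₂(P(x)) + log₂(5)
           = log₂(5) - H(P)

H(P) = -Σ P(x) log₂(P(x)):
  -P(1)·log₂(P(1)) = -(0.3179)·log₂(0.3179) = 0.52560
  -P(2)·log₂(P(2)) = -(0.0958)·log₂(0.0958) = 0.32417
  -P(3)·log₂(P(3)) = -(0.0371)·log₂(0.0371) = 0.17632
  -P(4)·log₂(P(4)) = -(0.2032)·log₂(0.2032) = 0.46716
  -P(5)·log₂(P(5)) = -(0.346)·log₂(0.346) = 0.52978
H(P) = 0.52560 + 0.32417 + 0.17632 + 0.46716 + 0.52978 = 2.02303 bits

log₂(5) = 2.32193 bits

D_KL(P||U) = 2.32193 - 2.02303 = 0.29890 ≈ 0.2989 bits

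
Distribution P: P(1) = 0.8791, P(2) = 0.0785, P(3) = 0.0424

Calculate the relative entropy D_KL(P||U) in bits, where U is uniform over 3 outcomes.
0.9400 bits

U(i) = 1/3 for all i

D_KL(P||U) = Σ P(x) log₂(P(x) / (1/3))
           = Σ P(x) log₂(P(x)) + log₂(3)
           = log₂(3) - H(P)

H(P) = -Σ P(x) log₂(P(x)):
  -P(1)·log₂(P(1)) = -(0.8791)·log₂(0.8791) = 0.16343
  -P(2)·log₂(P(2)) = -(0.0785)·log₂(0.0785) = 0.28819
  -P(3)·log₂(P(3)) = -(0.0424)·log₂(0.0424) = 0.19334
H(P) = 0.16343 + 0.28819 + 0.19334 = 0.64496 bits

log₂(3) = 1.58496 bits

D_KL(P||U) = 1.58496 - 0.64496 = 0.94000 ≈ 0.9400 bits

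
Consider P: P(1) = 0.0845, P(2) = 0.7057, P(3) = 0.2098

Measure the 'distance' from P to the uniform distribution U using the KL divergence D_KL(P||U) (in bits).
0.4562 bits

U(i) = 1/3 for all i

D_KL(P||U) = Σ P(x) log₂(P(x) / (1/3))
           = Σ P(x) log₂(P(x)) + log₂(3)
           = log₂(3) - H(P)

H(P) = -Σ P(x) log₂(P(x)):
  -P(1)·log₂(P(1)) = -(0.0845)·log₂(0.0845) = 0.30123
  -P(2)·log₂(P(2)) = -(0.7057)·log₂(0.7057) = 0.35488
  -P(3)·log₂(P(3)) = -(0.2098)·log₂(0.2098) = 0.47266
H(P) = 0.30123 + 0.35488 + 0.47266 = 1.12877 bits

log₂(3) = 1.58496 bits

D_KL(P||U) = 1.58496 - 1.12877 = 0.45619 ≈ 0.4562 bits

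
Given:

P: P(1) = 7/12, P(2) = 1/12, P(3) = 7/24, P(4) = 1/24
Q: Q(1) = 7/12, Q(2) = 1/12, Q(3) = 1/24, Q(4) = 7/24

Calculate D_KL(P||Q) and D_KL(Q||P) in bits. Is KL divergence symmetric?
D_KL(P||Q) = 0.7018 bits, D_KL(Q||P) = 0.7018 bits. The two values coincide for this particular pair, but no — KL divergence is not symmetric in general.

D_KL(P||Q) = Σ P(x) log₂(P(x)/Q(x))

Computing term by term:
  P(1)·log₂(P(1)/Q(1)) = (7/12)·log₂((7/12)/(7/12)) = 0.00000
  P(2)·log₂(P(2)/Q(2)) = (1/12)·log₂((1/12)/(1/12)) = 0.00000
  P(3)·log₂(P(3)/Q(3)) = (7/24)·log₂((7/24)/(1/24)) = 0.81881
  P(4)·log₂(P(4)/Q(4)) = (1/24)·log₂((1/24)/(7/24)) = -0.11697

D_KL(P||Q) = 0.00000 + 0.00000 + 0.81881 - 0.11697 = 0.70184 ≈ 0.7018 bits

D_KL(Q||P) = Σ Q(x) log₂(Q(x)/P(x))

Computing term by term:
  Q(1)·log₂(Q(1)/P(1)) = (7/12)·log₂((7/12)/(7/12)) = 0.00000
  Q(2)·log₂(Q(2)/P(2)) = (1/12)·log₂((1/12)/(1/12)) = 0.00000
  Q(3)·log₂(Q(3)/P(3)) = (1/24)·log₂((1/24)/(7/24)) = -0.11697
  Q(4)·log₂(Q(4)/P(4)) = (7/24)·log₂((7/24)/(1/24)) = 0.81881

D_KL(Q||P) = 0.00000 + 0.00000 - 0.11697 + 0.81881 = 0.70184 ≈ 0.7018 bits

These ARE equal here. Q is P with outcomes relabeled (Q(3) = P(4), Q(4) = P(3)) by a relabeling that is its own inverse, so the two sums contain exactly the same terms in a different order. This is a special case — KL divergence is not symmetric in general: D_KL(P||Q) ≠ D_KL(Q||P) for most P, Q.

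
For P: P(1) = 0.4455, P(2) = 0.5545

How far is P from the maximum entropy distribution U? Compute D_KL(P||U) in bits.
0.0086 bits

U(i) = 1/2 for all i

D_KL(P||U) = Σ P(x) log₂(P(x) / (1/2))
           = Σ P(x) log₂(P(x)) + log₂(2)
           = log₂(2) - H(P)

H(P) = -Σ P(x) log₂(P(x)):
  -P(1)·log₂(P(1)) = -(0.4455)·log₂(0.4455) = 0.51968
  -P(2)·log₂(P(2)) = -(0.5545)·log₂(0.5545) = 0.47174
H(P) = 0.51968 + 0.47174 = 0.99142 bits

log₂(2) = 1.00000 bits

D_KL(P||U) = 1.00000 - 0.99142 = 0.00858 ≈ 0.0086 bits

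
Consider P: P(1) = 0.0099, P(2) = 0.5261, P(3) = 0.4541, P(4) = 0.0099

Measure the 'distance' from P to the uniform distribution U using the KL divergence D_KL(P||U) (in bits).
0.8635 bits

U(i) = 1/4 for all i

D_KL(P||U) = Σ P(x) log₂(P(x) / (1/4))
           = Σ P(x) log₂(P(x)) + log₂(4)
           = log₂(4) - H(P)

H(P) = -Σ P(x) log₂(P(x)):
  -P(1)·log₂(P(1)) = -(0.0099)·log₂(0.0099) = 0.06592
  -P(2)·log₂(P(2)) = -(0.5261)·log₂(0.5261) = 0.48748
  -P(3)·log₂(P(3)) = -(0.4541)·log₂(0.4541) = 0.51718
  -P(4)·log₂(P(4)) = -(0.0099)·log₂(0.0099) = 0.06592
H(P) = 0.06592 + 0.48748 + 0.51718 + 0.06592 = 1.13650 bits

log₂(4) = 2.00000 bits

D_KL(P||U) = 2.00000 - 1.13650 = 0.86350 ≈ 0.8635 bits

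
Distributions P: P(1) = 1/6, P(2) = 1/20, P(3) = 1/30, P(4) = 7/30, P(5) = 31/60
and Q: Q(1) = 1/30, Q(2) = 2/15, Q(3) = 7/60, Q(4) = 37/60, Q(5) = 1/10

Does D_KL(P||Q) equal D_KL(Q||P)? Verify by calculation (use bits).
D_KL(P||Q) = 1.1529 bits, D_KL(Q||P) = 0.9498 bits. No — D_KL(P||Q) ≠ D_KL(Q||P) for this pair.

D_KL(P||Q) = Σ P(x) log₂(P(x)/Q(x))

Computing term by term:
  P(1)·log₂(P(1)/Q(1)) = (1/6)·log₂((1/6)/(1/30)) = 0.38699
  P(2)·log₂(P(2)/Q(2)) = (1/20)·log₂((1/20)/(2/15)) = -0.07075
  P(3)·log₂(P(3)/Q(3)) = (1/30)·log₂((1/30)/(7/60)) = -0.06025
  P(4)·log₂(P(4)/Q(4)) = (7/30)·log₂((7/30)/(37/60)) = -0.32716
  P(5)·log₂(P(5)/Q(5)) = (31/60)·log₂((31/60)/(1/10)) = 1.22410

D_KL(P||Q) = 0.38699 - 0.07075 - 0.06025 - 0.32716 + 1.22410 = 1.15293 ≈ 1.1529 bits

D_KL(Q||P) = Σ Q(x) log₂(Q(x)/P(x))

Computing term by term:
  Q(1)·log₂(Q(1)/P(1)) = (1/30)·log₂((1/30)/(1/6)) = -0.07740
  Q(2)·log₂(Q(2)/P(2)) = (2/15)·log₂((2/15)/(1/20)) = 0.18867
  Q(3)·log₂(Q(3)/P(3)) = (7/60)·log₂((7/60)/(1/30)) = 0.21086
  Q(4)·log₂(Q(4)/P(4)) = (37/60)·log₂((37/60)/(7/30)) = 0.86463
  Q(5)·log₂(Q(5)/P(5)) = (1/10)·log₂((1/10)/(31/60)) = -0.23692

D_KL(Q||P) = -0.07740 + 0.18867 + 0.21086 + 0.86463 - 0.23692 = 0.94984 ≈ 0.9498 bits

These are NOT equal (difference: 0.2031 bits). KL divergence is asymmetric: D_KL(P||Q) ≠ D_KL(Q||P) in general.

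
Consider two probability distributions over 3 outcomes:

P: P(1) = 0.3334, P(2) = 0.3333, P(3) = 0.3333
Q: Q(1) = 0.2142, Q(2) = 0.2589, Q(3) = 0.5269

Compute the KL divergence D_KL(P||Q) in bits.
0.1141 bits

D_KL(P||Q) = Σ P(x) log₂(P(x)/Q(x))

Computing term by term:
  P(1)·log₂(P(1)/Q(1)) = 0.3334·log₂(0.3334/0.2142) = 0.21281
  P(2)·log₂(P(2)/Q(2)) = 0.3333·log₂(0.3333/0.2589) = 0.12146
  P(3)·log₂(P(3)/Q(3)) = 0.3333·log₂(0.3333/0.5269) = -0.22021

D_KL(P||Q) = 0.21281 + 0.12146 - 0.22021 = 0.11406 ≈ 0.1141 bits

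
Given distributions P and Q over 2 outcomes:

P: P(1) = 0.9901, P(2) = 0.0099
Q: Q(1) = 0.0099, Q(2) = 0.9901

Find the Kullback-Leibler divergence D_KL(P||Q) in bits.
6.5125 bits

D_KL(P||Q) = Σ P(x) log₂(P(x)/Q(x))

Computing term by term:
  P(1)·log₂(P(1)/Q(1)) = 0.9901·log₂(0.9901/0.0099) = 6.57823
  P(2)·log₂(P(2)/Q(2)) = 0.0099·log₂(0.0099/0.9901) = -0.06578

D_KL(P||Q) = 6.57823 - 0.06578 = 6.51245 ≈ 6.5125 bits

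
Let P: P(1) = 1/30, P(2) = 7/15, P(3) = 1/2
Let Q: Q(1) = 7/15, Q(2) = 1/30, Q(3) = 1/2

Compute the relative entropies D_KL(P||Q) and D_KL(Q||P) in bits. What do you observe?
D_KL(P||Q) = 1.6499 bits, D_KL(Q||P) = 1.6499 bits. The two directions give the same value here, because Q is a self-inverse relabeling of P; in general KL divergence is asymmetric.

D_KL(P||Q) = Σ P(x) log₂(P(x)/Q(x))

Computing term by term:
  P(1)·log₂(P(1)/Q(1)) = (1/30)·log₂((1/30)/(7/15)) = -0.12691
  P(2)·log₂(P(2)/Q(2)) = (7/15)·log₂((7/15)/(1/30)) = 1.77677
  P(3)·log₂(P(3)/Q(3)) = (1/2)·log₂((1/2)/(1/2)) = 0.00000

D_KL(P||Q) = -0.12691 + 1.77677 + 0.00000 = 1.64986 ≈ 1.6499 bits

D_KL(Q||P) = Σ Q(x) log₂(Q(x)/P(x))

Computing term by term:
  Q(1)·log₂(Q(1)/P(1)) = (7/15)·log₂((7/15)/(1/30)) = 1.77677
  Q(2)·log₂(Q(2)/P(2)) = (1/30)·log₂((1/30)/(7/15)) = -0.12691
  Q(3)·log₂(Q(3)/P(3)) = (1/2)·log₂((1/2)/(1/2)) = 0.00000

D_KL(Q||P) = 1.77677 - 0.12691 + 0.00000 = 1.64986 ≈ 1.6499 bits

These ARE equal here. Q is P with outcomes relabeled (Q(1) = P(2), Q(2) = P(1)) by a relabeling that is its own inverse, so the two sums contain exactly the same terms in a different order. This is a special case — KL divergence is not symmetric in general: D_KL(P||Q) ≠ D_KL(Q||P) for most P, Q.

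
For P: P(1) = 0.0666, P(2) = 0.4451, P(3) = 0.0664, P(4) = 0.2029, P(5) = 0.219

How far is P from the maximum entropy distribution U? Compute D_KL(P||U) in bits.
0.3353 bits

U(i) = 1/5 for all i

D_KL(P||U) = Σ P(x) log₂(P(x) / (1/5))
           = Σ P(x) log₂(P(x)) + log₂(5)
           = log₂(5) - H(P)

H(P) = -Σ P(x) log₂(P(x)):
  -P(1)·log₂(P(1)) = -(0.0666)·log₂(0.0666) = 0.26030
  -P(2)·log₂(P(2)) = -(0.4451)·log₂(0.4451) = 0.51979
  -P(3)·log₂(P(3)) = -(0.0664)·log₂(0.0664) = 0.25980
  -P(4)·log₂(P(4)) = -(0.2029)·log₂(0.2029) = 0.46691
  -P(5)·log₂(P(5)) = -(0.219)·log₂(0.219) = 0.47983
H(P) = 0.26030 + 0.51979 + 0.25980 + 0.46691 + 0.47983 = 1.98663 bits

log₂(5) = 2.32193 bits

D_KL(P||U) = 2.32193 - 1.98663 = 0.33530 ≈ 0.3353 bits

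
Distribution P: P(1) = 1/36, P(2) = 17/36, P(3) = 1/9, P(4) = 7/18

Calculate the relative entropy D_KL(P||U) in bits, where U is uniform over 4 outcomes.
0.4631 bits

U(i) = 1/4 for all i

D_KL(P||U) = Σ P(x) log₂(P(x) / (1/4))
           = Σ P(x) log₂(P(x)) + log₂(4)
           = log₂(4) - H(P)

H(P) = -Σ P(x) log₂(P(x)):
  -P(1)·log₂(P(1)) = -(1/36)·log₂(1/36) = 0.14361
  -P(2)·log₂(P(2)) = -(17/36)·log₂(17/36) = 0.51116
  -P(3)·log₂(P(3)) = -(1/9)·log₂(1/9) = 0.35221
  -P(4)·log₂(P(4)) = -(7/18)·log₂(7/18) = 0.52989
H(P) = 0.14361 + 0.51116 + 0.35221 + 0.52989 = 1.53687 bits

log₂(4) = 2.00000 bits

D_KL(P||U) = 2.00000 - 1.53687 = 0.46313 ≈ 0.4631 bits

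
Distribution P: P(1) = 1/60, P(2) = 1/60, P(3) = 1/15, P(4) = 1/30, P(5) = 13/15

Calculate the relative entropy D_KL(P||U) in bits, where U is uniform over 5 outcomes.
1.5221 bits

U(i) = 1/5 for all i

D_KL(P||U) = Σ P(x) log₂(P(x) / (1/5))
           = Σ P(x) log₂(P(x)) + log₂(5)
           = log₂(5) - H(P)

H(P) = -Σ P(x) log₂(P(x)):
  -P(1)·log₂(P(1)) = -(1/60)·log₂(1/60) = 0.09845
  -P(2)·log₂(P(2)) = -(1/60)·log₂(1/60) = 0.09845
  -P(3)·log₂(P(3)) = -(1/15)·log₂(1/15) = 0.26046
  -P(4)·log₂(P(4)) = -(1/30)·log₂(1/30) = 0.16356
  -P(5)·log₂(P(5)) = -(13/15)·log₂(13/15) = 0.17892
H(P) = 0.09845 + 0.09845 + 0.26046 + 0.16356 + 0.17892 = 0.79984 bits

log₂(5) = 2.32193 bits

D_KL(P||U) = 2.32193 - 0.79984 = 1.52209 ≈ 1.5221 bits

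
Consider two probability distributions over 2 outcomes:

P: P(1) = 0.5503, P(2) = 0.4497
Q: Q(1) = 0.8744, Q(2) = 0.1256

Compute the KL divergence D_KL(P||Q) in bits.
0.4599 bits

D_KL(P||Q) = Σ P(x) log₂(P(x)/Q(x))

Computing term by term:
  P(1)·log₂(P(1)/Q(1)) = 0.5503·log₂(0.5503/0.8744) = -0.36764
  P(2)·log₂(P(2)/Q(2)) = 0.4497·log₂(0.4497/0.1256) = 0.82750

D_KL(P||Q) = -0.36764 + 0.82750 = 0.45986 ≈ 0.4599 bits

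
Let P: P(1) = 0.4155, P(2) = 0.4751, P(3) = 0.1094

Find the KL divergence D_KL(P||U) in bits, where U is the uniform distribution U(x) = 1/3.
0.1991 bits

U(i) = 1/3 for all i

D_KL(P||U) = Σ P(x) log₂(P(x) / (1/3))
           = Σ P(x) log₂(P(x)) + log₂(3)
           = log₂(3) - H(P)

H(P) = -Σ P(x) log₂(P(x)):
  -P(1)·log₂(P(1)) = -(0.4155)·log₂(0.4155) = 0.52647
  -P(2)·log₂(P(2)) = -(0.4751)·log₂(0.4751) = 0.51011
  -P(3)·log₂(P(3)) = -(0.1094)·log₂(0.1094) = 0.34924
H(P) = 0.52647 + 0.51011 + 0.34924 = 1.38582 bits

log₂(3) = 1.58496 bits

D_KL(P||U) = 1.58496 - 1.38582 = 0.19914 ≈ 0.1991 bits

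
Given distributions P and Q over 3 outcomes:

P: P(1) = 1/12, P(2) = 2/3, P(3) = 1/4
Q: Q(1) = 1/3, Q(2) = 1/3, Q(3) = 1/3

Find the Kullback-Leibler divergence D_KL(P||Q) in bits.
0.3962 bits

D_KL(P||Q) = Σ P(x) log₂(P(x)/Q(x))

Computing term by term:
  P(1)·log₂(P(1)/Q(1)) = (1/12)·log₂((1/12)/(1/3)) = -0.16667
  P(2)·log₂(P(2)/Q(2)) = (2/3)·log₂((2/3)/(1/3)) = 0.66667
  P(3)·log₂(P(3)/Q(3)) = (1/4)·log₂((1/4)/(1/3)) = -0.10376

D_KL(P||Q) = -0.16667 + 0.66667 - 0.10376 = 0.39624 ≈ 0.3962 bits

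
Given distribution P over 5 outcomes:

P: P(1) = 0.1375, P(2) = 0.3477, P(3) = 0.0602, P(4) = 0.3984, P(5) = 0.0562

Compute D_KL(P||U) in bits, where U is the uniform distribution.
0.3920 bits

U(i) = 1/5 for all i

D_KL(P||U) = Σ P(x) log₂(P(x) / (1/5))
           = Σ P(x) log₂(P(x)) + log₂(5)
           = log₂(5) - H(P)

H(P) = -Σ P(x) log₂(P(x)):
  -P(1)·log₂(P(1)) = -(0.1375)·log₂(0.1375) = 0.39359
  -P(2)·log₂(P(2)) = -(0.3477)·log₂(0.3477) = 0.52992
  -P(3)·log₂(P(3)) = -(0.0602)·log₂(0.0602) = 0.24406
  -P(4)·log₂(P(4)) = -(0.3984)·log₂(0.3984) = 0.52896
  -P(5)·log₂(P(5)) = -(0.0562)·log₂(0.0562) = 0.23341
H(P) = 0.39359 + 0.52992 + 0.24406 + 0.52896 + 0.23341 = 1.92994 bits

log₂(5) = 2.32193 bits

D_KL(P||U) = 2.32193 - 1.92994 = 0.39199 ≈ 0.3920 bits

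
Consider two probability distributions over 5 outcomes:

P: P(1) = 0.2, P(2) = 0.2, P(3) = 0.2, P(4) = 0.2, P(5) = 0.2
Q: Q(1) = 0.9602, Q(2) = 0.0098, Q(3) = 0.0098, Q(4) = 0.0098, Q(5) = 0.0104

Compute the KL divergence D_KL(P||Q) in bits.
3.0110 bits

D_KL(P||Q) = Σ P(x) log₂(P(x)/Q(x))

Computing term by term:
  P(1)·log₂(P(1)/Q(1)) = 0.2·log₂(0.2/0.9602) = -0.45267
  P(2)·log₂(P(2)/Q(2)) = 0.2·log₂(0.2/0.0098) = 0.87021
  P(3)·log₂(P(3)/Q(3)) = 0.2·log₂(0.2/0.0098) = 0.87021
  P(4)·log₂(P(4)/Q(4)) = 0.2·log₂(0.2/0.0098) = 0.87021
  P(5)·log₂(P(5)/Q(5)) = 0.2·log₂(0.2/0.0104) = 0.85307

D_KL(P||Q) = -0.45267 + 0.87021 + 0.87021 + 0.87021 + 0.85307 = 3.01103 ≈ 3.0110 bits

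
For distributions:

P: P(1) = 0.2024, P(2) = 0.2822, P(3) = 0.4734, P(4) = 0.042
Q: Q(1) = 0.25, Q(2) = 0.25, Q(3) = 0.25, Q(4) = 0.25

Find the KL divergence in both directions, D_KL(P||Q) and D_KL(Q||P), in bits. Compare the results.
D_KL(P||Q) = 0.3156 bits, D_KL(Q||P) = 0.4456 bits. D_KL(Q||P) is larger than D_KL(P||Q) by 0.1300 bits; the two directions differ.

D_KL(P||Q) = Σ P(x) log₂(P(x)/Q(x))

Computing term by term:
  P(1)·log₂(P(1)/Q(1)) = 0.2024·log₂(0.2024/0.25) = -0.06168
  P(2)·log₂(P(2)/Q(2)) = 0.2822·log₂(0.2822/0.25) = 0.04933
  P(3)·log₂(P(3)/Q(3)) = 0.4734·log₂(0.4734/0.25) = 0.43606
  P(4)·log₂(P(4)/Q(4)) = 0.042·log₂(0.042/0.25) = -0.10809

D_KL(P||Q) = -0.06168 + 0.04933 + 0.43606 - 0.10809 = 0.31562 ≈ 0.3156 bits

D_KL(Q||P) = Σ Q(x) log₂(Q(x)/P(x))

Computing term by term:
  Q(1)·log₂(Q(1)/P(1)) = 0.25·log₂(0.25/0.2024) = 0.07618
  Q(2)·log₂(Q(2)/P(2)) = 0.25·log₂(0.25/0.2822) = -0.04370
  Q(3)·log₂(Q(3)/P(3)) = 0.25·log₂(0.25/0.4734) = -0.23028
  Q(4)·log₂(Q(4)/P(4)) = 0.25·log₂(0.25/0.042) = 0.64337

D_KL(Q||P) = 0.07618 - 0.04370 - 0.23028 + 0.64337 = 0.44557 ≈ 0.4456 bits

These are NOT equal (difference: 0.1300 bits). KL divergence is asymmetric: D_KL(P||Q) ≠ D_KL(Q||P) in general.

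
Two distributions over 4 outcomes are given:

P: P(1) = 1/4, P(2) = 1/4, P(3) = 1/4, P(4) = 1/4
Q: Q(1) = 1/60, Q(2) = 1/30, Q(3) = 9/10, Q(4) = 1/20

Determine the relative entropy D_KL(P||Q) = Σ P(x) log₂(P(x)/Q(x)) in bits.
1.8219 bits

D_KL(P||Q) = Σ P(x) log₂(P(x)/Q(x))

Computing term by term:
  P(1)·log₂(P(1)/Q(1)) = (1/4)·log₂((1/4)/(1/60)) = 0.97672
  P(2)·log₂(P(2)/Q(2)) = (1/4)·log₂((1/4)/(1/30)) = 0.72672
  P(3)·log₂(P(3)/Q(3)) = (1/4)·log₂((1/4)/(9/10)) = -0.46200
  P(4)·log₂(P(4)/Q(4)) = (1/4)·log₂((1/4)/(1/20)) = 0.58048

D_KL(P||Q) = 0.97672 + 0.72672 - 0.46200 + 0.58048 = 1.82192 ≈ 1.8219 bits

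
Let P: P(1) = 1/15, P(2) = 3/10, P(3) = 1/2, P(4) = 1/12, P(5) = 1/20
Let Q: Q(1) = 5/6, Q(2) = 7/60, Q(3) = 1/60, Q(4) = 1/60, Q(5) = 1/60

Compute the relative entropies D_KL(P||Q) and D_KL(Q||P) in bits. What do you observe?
D_KL(P||Q) = 2.8920 bits, D_KL(Q||P) = 2.7307 bits. The two directions give different values (D_KL(P||Q) exceeds D_KL(Q||P) by 0.1613 bits): KL divergence is asymmetric.

D_KL(P||Q) = Σ P(x) log₂(P(x)/Q(x))

Computing term by term:
  P(1)·log₂(P(1)/Q(1)) = (1/15)·log₂((1/15)/(5/6)) = -0.24292
  P(2)·log₂(P(2)/Q(2)) = (3/10)·log₂((3/10)/(7/60)) = 0.40877
  P(3)·log₂(P(3)/Q(3)) = (1/2)·log₂((1/2)/(1/60)) = 2.45345
  P(4)·log₂(P(4)/Q(4)) = (1/12)·log₂((1/12)/(1/60)) = 0.19349
  P(5)·log₂(P(5)/Q(5)) = (1/20)·log₂((1/20)/(1/60)) = 0.07925

D_KL(P||Q) = -0.24292 + 0.40877 + 2.45345 + 0.19349 + 0.07925 = 2.89204 ≈ 2.8920 bits

D_KL(Q||P) = Σ Q(x) log₂(Q(x)/P(x))

Computing term by term:
  Q(1)·log₂(Q(1)/P(1)) = (5/6)·log₂((5/6)/(1/15)) = 3.03655
  Q(2)·log₂(Q(2)/P(2)) = (7/60)·log₂((7/60)/(3/10)) = -0.15897
  Q(3)·log₂(Q(3)/P(3)) = (1/60)·log₂((1/60)/(1/2)) = -0.08178
  Q(4)·log₂(Q(4)/P(4)) = (1/60)·log₂((1/60)/(1/12)) = -0.03870
  Q(5)·log₂(Q(5)/P(5)) = (1/60)·log₂((1/60)/(1/20)) = -0.02642

D_KL(Q||P) = 3.03655 - 0.15897 - 0.08178 - 0.03870 - 0.02642 = 2.73068 ≈ 2.7307 bits

These are NOT equal (difference: 0.1613 bits). KL divergence is asymmetric: D_KL(P||Q) ≠ D_KL(Q||P) in general.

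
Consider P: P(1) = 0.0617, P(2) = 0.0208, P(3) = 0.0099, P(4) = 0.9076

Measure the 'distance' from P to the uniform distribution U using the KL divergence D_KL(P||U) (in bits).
1.4430 bits

U(i) = 1/4 for all i

D_KL(P||U) = Σ P(x) log₂(P(x) / (1/4))
           = Σ P(x) log₂(P(x)) + log₂(4)
           = log₂(4) - H(P)

H(P) = -Σ P(x) log₂(P(x)):
  -P(1)·log₂(P(1)) = -(0.0617)·log₂(0.0617) = 0.24795
  -P(2)·log₂(P(2)) = -(0.0208)·log₂(0.0208) = 0.11622
  -P(3)·log₂(P(3)) = -(0.0099)·log₂(0.0099) = 0.06592
  -P(4)·log₂(P(4)) = -(0.9076)·log₂(0.9076) = 0.12695
H(P) = 0.24795 + 0.11622 + 0.06592 + 0.12695 = 0.55704 bits

log₂(4) = 2.00000 bits

D_KL(P||U) = 2.00000 - 0.55704 = 1.44296 ≈ 1.4430 bits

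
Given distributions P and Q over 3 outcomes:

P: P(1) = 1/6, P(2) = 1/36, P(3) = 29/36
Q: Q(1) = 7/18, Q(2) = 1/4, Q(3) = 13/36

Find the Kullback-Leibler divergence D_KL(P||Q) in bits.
0.6407 bits

D_KL(P||Q) = Σ P(x) log₂(P(x)/Q(x))

Computing term by term:
  P(1)·log₂(P(1)/Q(1)) = (1/6)·log₂((1/6)/(7/18)) = -0.20373
  P(2)·log₂(P(2)/Q(2)) = (1/36)·log₂((1/36)/(1/4)) = -0.08805
  P(3)·log₂(P(3)/Q(3)) = (29/36)·log₂((29/36)/(13/36)) = 0.93246

D_KL(P||Q) = -0.20373 - 0.08805 + 0.93246 = 0.64068 ≈ 0.6407 bits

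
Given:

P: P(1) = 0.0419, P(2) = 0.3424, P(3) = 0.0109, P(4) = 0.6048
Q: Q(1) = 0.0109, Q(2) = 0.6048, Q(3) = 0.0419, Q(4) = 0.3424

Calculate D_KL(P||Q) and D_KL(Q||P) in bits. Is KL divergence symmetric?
D_KL(P||Q) = 0.2756 bits, D_KL(Q||P) = 0.2756 bits. The two values coincide for this particular pair, but no — KL divergence is not symmetric in general.

D_KL(P||Q) = Σ P(x) log₂(P(x)/Q(x))

Computing term by term:
  P(1)·log₂(P(1)/Q(1)) = 0.0419·log₂(0.0419/0.0109) = 0.08140
  P(2)·log₂(P(2)/Q(2)) = 0.3424·log₂(0.3424/0.6048) = -0.28103
  P(3)·log₂(P(3)/Q(3)) = 0.0109·log₂(0.0109/0.0419) = -0.02117
  P(4)·log₂(P(4)/Q(4)) = 0.6048·log₂(0.6048/0.3424) = 0.49640

D_KL(P||Q) = 0.08140 - 0.28103 - 0.02117 + 0.49640 = 0.27560 ≈ 0.2756 bits

D_KL(Q||P) = Σ Q(x) log₂(Q(x)/P(x))

Computing term by term:
  Q(1)·log₂(Q(1)/P(1)) = 0.0109·log₂(0.0109/0.0419) = -0.02117
  Q(2)·log₂(Q(2)/P(2)) = 0.6048·log₂(0.6048/0.3424) = 0.49640
  Q(3)·log₂(Q(3)/P(3)) = 0.0419·log₂(0.0419/0.0109) = 0.08140
  Q(4)·log₂(Q(4)/P(4)) = 0.3424·log₂(0.3424/0.6048) = -0.28103

D_KL(Q||P) = -0.02117 + 0.49640 + 0.08140 - 0.28103 = 0.27560 ≈ 0.2756 bits

These ARE equal here. Q is P with outcomes relabeled (Q(1) = P(3), Q(2) = P(4), Q(3) = P(1), Q(4) = P(2)) by a relabeling that is its own inverse, so the two sums contain exactly the same terms in a different order. This is a special case — KL divergence is not symmetric in general: D_KL(P||Q) ≠ D_KL(Q||P) for most P, Q.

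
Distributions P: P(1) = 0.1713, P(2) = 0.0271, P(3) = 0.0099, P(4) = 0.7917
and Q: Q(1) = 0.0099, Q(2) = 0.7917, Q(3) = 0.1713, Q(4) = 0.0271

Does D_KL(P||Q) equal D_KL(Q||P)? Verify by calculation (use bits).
D_KL(P||Q) = 4.3864 bits, D_KL(Q||P) = 4.3864 bits. Yes — for this pair D_KL(P||Q) = D_KL(Q||P).

D_KL(P||Q) = Σ P(x) log₂(P(x)/Q(x))

Computing term by term:
  P(1)·log₂(P(1)/Q(1)) = 0.1713·log₂(0.1713/0.0099) = 0.70455
  P(2)·log₂(P(2)/Q(2)) = 0.0271·log₂(0.0271/0.7917) = -0.13194
  P(3)·log₂(P(3)/Q(3)) = 0.0099·log₂(0.0099/0.1713) = -0.04072
  P(4)·log₂(P(4)/Q(4)) = 0.7917·log₂(0.7917/0.0271) = 3.85446

D_KL(P||Q) = 0.70455 - 0.13194 - 0.04072 + 3.85446 = 4.38635 ≈ 4.3864 bits

D_KL(Q||P) = Σ Q(x) log₂(Q(x)/P(x))

Computing term by term:
  Q(1)·log₂(Q(1)/P(1)) = 0.0099·log₂(0.0099/0.1713) = -0.04072
  Q(2)·log₂(Q(2)/P(2)) = 0.7917·log₂(0.7917/0.0271) = 3.85446
  Q(3)·log₂(Q(3)/P(3)) = 0.1713·log₂(0.1713/0.0099) = 0.70455
  Q(4)·log₂(Q(4)/P(4)) = 0.0271·log₂(0.0271/0.7917) = -0.13194

D_KL(Q||P) = -0.04072 + 3.85446 + 0.70455 - 0.13194 = 4.38635 ≈ 4.3864 bits

These ARE equal here. Q is P with outcomes relabeled (Q(1) = P(3), Q(2) = P(4), Q(3) = P(1), Q(4) = P(2)) by a relabeling that is its own inverse, so the two sums contain exactly the same terms in a different order. This is a special case — KL divergence is not symmetric in general: D_KL(P||Q) ≠ D_KL(Q||P) for most P, Q.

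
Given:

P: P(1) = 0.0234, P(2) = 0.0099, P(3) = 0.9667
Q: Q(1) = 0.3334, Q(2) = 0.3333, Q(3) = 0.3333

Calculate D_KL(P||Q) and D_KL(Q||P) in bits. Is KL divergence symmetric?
D_KL(P||Q) = 1.3452 bits, D_KL(Q||P) = 2.4567 bits. No, KL divergence is not symmetric.

D_KL(P||Q) = Σ P(x) log₂(P(x)/Q(x))

Computing term by term:
  P(1)·log₂(P(1)/Q(1)) = 0.0234·log₂(0.0234/0.3334) = -0.08968
  P(2)·log₂(P(2)/Q(2)) = 0.0099·log₂(0.0099/0.3333) = -0.05023
  P(3)·log₂(P(3)/Q(3)) = 0.9667·log₂(0.9667/0.3333) = 1.48509

D_KL(P||Q) = -0.08968 - 0.05023 + 1.48509 = 1.34518 ≈ 1.3452 bits

D_KL(Q||P) = Σ Q(x) log₂(Q(x)/P(x))

Computing term by term:
  Q(1)·log₂(Q(1)/P(1)) = 0.3334·log₂(0.3334/0.0234) = 1.27781
  Q(2)·log₂(Q(2)/P(2)) = 0.3333·log₂(0.3333/0.0099) = 1.69091
  Q(3)·log₂(Q(3)/P(3)) = 0.3333·log₂(0.3333/0.9667) = -0.51203

D_KL(Q||P) = 1.27781 + 1.69091 - 0.51203 = 2.45669 ≈ 2.4567 bits

These are NOT equal (difference: 1.1115 bits). KL divergence is asymmetric: D_KL(P||Q) ≠ D_KL(Q||P) in general.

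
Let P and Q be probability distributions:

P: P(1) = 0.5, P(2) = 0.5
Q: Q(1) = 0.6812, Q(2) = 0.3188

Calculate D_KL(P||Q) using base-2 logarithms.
0.1016 bits

D_KL(P||Q) = Σ P(x) log₂(P(x)/Q(x))

Computing term by term:
  P(1)·log₂(P(1)/Q(1)) = 0.5·log₂(0.5/0.6812) = -0.22308
  P(2)·log₂(P(2)/Q(2)) = 0.5·log₂(0.5/0.3188) = 0.32464

D_KL(P||Q) = -0.22308 + 0.32464 = 0.10156 ≈ 0.1016 bits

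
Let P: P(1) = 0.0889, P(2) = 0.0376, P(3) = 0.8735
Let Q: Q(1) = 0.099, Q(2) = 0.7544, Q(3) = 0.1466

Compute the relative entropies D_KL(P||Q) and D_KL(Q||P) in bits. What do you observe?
D_KL(P||Q) = 2.0727 bits, D_KL(Q||P) = 2.9018 bits. The two directions give different values (D_KL(Q||P) exceeds D_KL(P||Q) by 0.8291 bits): KL divergence is asymmetric.

D_KL(P||Q) = Σ P(x) log₂(P(x)/Q(x))

Computing term by term:
  P(1)·log₂(P(1)/Q(1)) = 0.0889·log₂(0.0889/0.099) = -0.01380
  P(2)·log₂(P(2)/Q(2)) = 0.0376·log₂(0.0376/0.7544) = -0.16268
  P(3)·log₂(P(3)/Q(3)) = 0.8735·log₂(0.8735/0.1466) = 2.24919

D_KL(P||Q) = -0.01380 - 0.16268 + 2.24919 = 2.07271 ≈ 2.0727 bits

D_KL(Q||P) = Σ Q(x) log₂(Q(x)/P(x))

Computing term by term:
  Q(1)·log₂(Q(1)/P(1)) = 0.099·log₂(0.099/0.0889) = 0.01537
  Q(2)·log₂(Q(2)/P(2)) = 0.7544·log₂(0.7544/0.0376) = 3.26393
  Q(3)·log₂(Q(3)/P(3)) = 0.1466·log₂(0.1466/0.8735) = -0.37748

D_KL(Q||P) = 0.01537 + 3.26393 - 0.37748 = 2.90182 ≈ 2.9018 bits

These are NOT equal (difference: 0.8291 bits). KL divergence is asymmetric: D_KL(P||Q) ≠ D_KL(Q||P) in general.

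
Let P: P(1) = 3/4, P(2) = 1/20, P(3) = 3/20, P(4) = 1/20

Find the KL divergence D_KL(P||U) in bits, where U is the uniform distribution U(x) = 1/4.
0.8460 bits

U(i) = 1/4 for all i

D_KL(P||U) = Σ P(x) log₂(P(x) / (1/4))
           = Σ P(x) log₂(P(x)) + log₂(4)
           = log₂(4) - H(P)

H(P) = -Σ P(x) log₂(P(x)):
  -P(1)·log₂(P(1)) = -(3/4)·log₂(3/4) = 0.31128
  -P(2)·log₂(P(2)) = -(1/20)·log₂(1/20) = 0.21610
  -P(3)·log₂(P(3)) = -(3/20)·log₂(3/20) = 0.41054
  -P(4)·log₂(P(4)) = -(1/20)·log₂(1/20) = 0.21610
H(P) = 0.31128 + 0.21610 + 0.41054 + 0.21610 = 1.15402 bits

log₂(4) = 2.00000 bits

D_KL(P||U) = 2.00000 - 1.15402 = 0.84598 ≈ 0.8460 bits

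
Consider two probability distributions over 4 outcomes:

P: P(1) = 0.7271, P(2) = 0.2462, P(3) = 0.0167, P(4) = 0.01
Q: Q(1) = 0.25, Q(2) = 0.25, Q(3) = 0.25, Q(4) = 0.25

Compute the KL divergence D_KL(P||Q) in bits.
1.0028 bits

D_KL(P||Q) = Σ P(x) log₂(P(x)/Q(x))

Computing term by term:
  P(1)·log₂(P(1)/Q(1)) = 0.7271·log₂(0.7271/0.25) = 1.11990
  P(2)·log₂(P(2)/Q(2)) = 0.2462·log₂(0.2462/0.25) = -0.00544
  P(3)·log₂(P(3)/Q(3)) = 0.0167·log₂(0.0167/0.25) = -0.06520
  P(4)·log₂(P(4)/Q(4)) = 0.01·log₂(0.01/0.25) = -0.04644

D_KL(P||Q) = 1.11990 - 0.00544 - 0.06520 - 0.04644 = 1.00282 ≈ 1.0028 bits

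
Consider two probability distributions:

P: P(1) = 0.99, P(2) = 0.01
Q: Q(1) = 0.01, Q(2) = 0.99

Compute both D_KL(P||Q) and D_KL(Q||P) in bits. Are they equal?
D_KL(P||Q) = 6.4968 bits, D_KL(Q||P) = 6.4968 bits. Yes, in this case they are equal (although KL divergence is not symmetric in general).

D_KL(P||Q) = Σ P(x) log₂(P(x)/Q(x))

Computing term by term:
  P(1)·log₂(P(1)/Q(1)) = 0.99·log₂(0.99/0.01) = 6.56306
  P(2)·log₂(P(2)/Q(2)) = 0.01·log₂(0.01/0.99) = -0.06629

D_KL(P||Q) = 6.56306 - 0.06629 = 6.49677 ≈ 6.4968 bits

D_KL(Q||P) = Σ Q(x) log₂(Q(x)/P(x))

Computing term by term:
  Q(1)·log₂(Q(1)/P(1)) = 0.01·log₂(0.01/0.99) = -0.06629
  Q(2)·log₂(Q(2)/P(2)) = 0.99·log₂(0.99/0.01) = 6.56306

D_KL(Q||P) = -0.06629 + 6.56306 = 6.49677 ≈ 6.4968 bits

These ARE equal here. Q is P with outcomes relabeled (Q(1) = P(2), Q(2) = P(1)) by a relabeling that is its own inverse, so the two sums contain exactly the same terms in a different order. This is a special case — KL divergence is not symmetric in general: D_KL(P||Q) ≠ D_KL(Q||P) for most P, Q.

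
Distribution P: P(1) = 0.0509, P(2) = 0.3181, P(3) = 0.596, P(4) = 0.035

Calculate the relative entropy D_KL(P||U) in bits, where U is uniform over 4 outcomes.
0.6414 bits

U(i) = 1/4 for all i

D_KL(P||U) = Σ P(x) log₂(P(x) / (1/4))
           = Σ P(x) log₂(P(x)) + log₂(4)
           = log₂(4) - H(P)

H(P) = -Σ P(x) log₂(P(x)):
  -P(1)·log₂(P(1)) = -(0.0509)·log₂(0.0509) = 0.21868
  -P(2)·log₂(P(2)) = -(0.3181)·log₂(0.3181) = 0.52564
  -P(3)·log₂(P(3)) = -(0.596)·log₂(0.596) = 0.44498
  -P(4)·log₂(P(4)) = -(0.035)·log₂(0.035) = 0.16928
H(P) = 0.21868 + 0.52564 + 0.44498 + 0.16928 = 1.35858 bits

log₂(4) = 2.00000 bits

D_KL(P||U) = 2.00000 - 1.35858 = 0.64142 ≈ 0.6414 bits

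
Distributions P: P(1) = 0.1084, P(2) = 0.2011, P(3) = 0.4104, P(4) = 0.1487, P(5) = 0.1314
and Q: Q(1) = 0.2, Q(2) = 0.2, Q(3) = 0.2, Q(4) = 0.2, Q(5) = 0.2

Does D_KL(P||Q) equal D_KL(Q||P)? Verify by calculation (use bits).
D_KL(P||Q) = 0.1882 bits, D_KL(Q||P) = 0.1745 bits. No — D_KL(P||Q) ≠ D_KL(Q||P) for this pair.

D_KL(P||Q) = Σ P(x) log₂(P(x)/Q(x))

Computing term by term:
  P(1)·log₂(P(1)/Q(1)) = 0.1084·log₂(0.1084/0.2) = -0.09579
  P(2)·log₂(P(2)/Q(2)) = 0.2011·log₂(0.2011/0.2) = 0.00159
  P(3)·log₂(P(3)/Q(3)) = 0.4104·log₂(0.4104/0.2) = 0.42560
  P(4)·log₂(P(4)/Q(4)) = 0.1487·log₂(0.1487/0.2) = -0.06358
  P(5)·log₂(P(5)/Q(5)) = 0.1314·log₂(0.1314/0.2) = -0.07963

D_KL(P||Q) = -0.09579 + 0.00159 + 0.42560 - 0.06358 - 0.07963 = 0.18819 ≈ 0.1882 bits

D_KL(Q||P) = Σ Q(x) log₂(Q(x)/P(x))

Computing term by term:
  Q(1)·log₂(Q(1)/P(1)) = 0.2·log₂(0.2/0.1084) = 0.17673
  Q(2)·log₂(Q(2)/P(2)) = 0.2·log₂(0.2/0.2011) = -0.00158
  Q(3)·log₂(Q(3)/P(3)) = 0.2·log₂(0.2/0.4104) = -0.20741
  Q(4)·log₂(Q(4)/P(4)) = 0.2·log₂(0.2/0.1487) = 0.08552
  Q(5)·log₂(Q(5)/P(5)) = 0.2·log₂(0.2/0.1314) = 0.12121

D_KL(Q||P) = 0.17673 - 0.00158 - 0.20741 + 0.08552 + 0.12121 = 0.17447 ≈ 0.1745 bits

These are NOT equal (difference: 0.0137 bits). KL divergence is asymmetric: D_KL(P||Q) ≠ D_KL(Q||P) in general.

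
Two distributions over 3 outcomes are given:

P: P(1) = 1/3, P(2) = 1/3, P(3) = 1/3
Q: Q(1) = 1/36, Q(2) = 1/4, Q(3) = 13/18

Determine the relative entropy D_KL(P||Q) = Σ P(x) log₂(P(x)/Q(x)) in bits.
0.9615 bits

D_KL(P||Q) = Σ P(x) log₂(P(x)/Q(x))

Computing term by term:
  P(1)·log₂(P(1)/Q(1)) = (1/3)·log₂((1/3)/(1/36)) = 1.19499
  P(2)·log₂(P(2)/Q(2)) = (1/3)·log₂((1/3)/(1/4)) = 0.13835
  P(3)·log₂(P(3)/Q(3)) = (1/3)·log₂((1/3)/(13/18)) = -0.37183

D_KL(P||Q) = 1.19499 + 0.13835 - 0.37183 = 0.96151 ≈ 0.9615 bits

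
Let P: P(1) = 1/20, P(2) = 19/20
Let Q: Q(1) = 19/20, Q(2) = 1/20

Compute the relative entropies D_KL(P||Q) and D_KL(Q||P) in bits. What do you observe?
D_KL(P||Q) = 3.8231 bits, D_KL(Q||P) = 3.8231 bits. The two directions give the same value here, because Q is a self-inverse relabeling of P; in general KL divergence is asymmetric.

D_KL(P||Q) = Σ P(x) log₂(P(x)/Q(x))

Computing term by term:
  P(1)·log₂(P(1)/Q(1)) = (1/20)·log₂((1/20)/(19/20)) = -0.21240
  P(2)·log₂(P(2)/Q(2)) = (19/20)·log₂((19/20)/(1/20)) = 4.03553

D_KL(P||Q) = -0.21240 + 4.03553 = 3.82313 ≈ 3.8231 bits

D_KL(Q||P) = Σ Q(x) log₂(Q(x)/P(x))

Computing term by term:
  Q(1)·log₂(Q(1)/P(1)) = (19/20)·log₂((19/20)/(1/20)) = 4.03553
  Q(2)·log₂(Q(2)/P(2)) = (1/20)·log₂((1/20)/(19/20)) = -0.21240

D_KL(Q||P) = 4.03553 - 0.21240 = 3.82313 ≈ 3.8231 bits

These ARE equal here. Q is P with outcomes relabeled (Q(1) = P(2), Q(2) = P(1)) by a relabeling that is its own inverse, so the two sums contain exactly the same terms in a different order. This is a special case — KL divergence is not symmetric in general: D_KL(P||Q) ≠ D_KL(Q||P) for most P, Q.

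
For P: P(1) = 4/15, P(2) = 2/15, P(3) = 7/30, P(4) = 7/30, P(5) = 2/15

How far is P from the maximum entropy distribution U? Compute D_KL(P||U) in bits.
0.0585 bits

U(i) = 1/5 for all i

D_KL(P||U) = Σ P(x) log₂(P(x) / (1/5))
           = Σ P(x) log₂(P(x)) + log₂(5)
           = log₂(5) - H(P)

H(P) = -Σ P(x) log₂(P(x)):
  -P(1)·log₂(P(1)) = -(4/15)·log₂(4/15) = 0.50850
  -P(2)·log₂(P(2)) = -(2/15)·log₂(2/15) = 0.38759
  -P(3)·log₂(P(3)) = -(7/30)·log₂(7/30) = 0.48989
  -P(4)·log₂(P(4)) = -(7/30)·log₂(7/30) = 0.48989
  -P(5)·log₂(P(5)) = -(2/15)·log₂(2/15) = 0.38759
H(P) = 0.50850 + 0.38759 + 0.48989 + 0.48989 + 0.38759 = 2.26346 bits

log₂(5) = 2.32193 bits

D_KL(P||U) = 2.32193 - 2.26346 = 0.05847 ≈ 0.0585 bits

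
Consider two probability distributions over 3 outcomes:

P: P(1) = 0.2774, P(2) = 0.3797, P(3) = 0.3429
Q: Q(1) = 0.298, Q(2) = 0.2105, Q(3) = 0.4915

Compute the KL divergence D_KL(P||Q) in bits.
0.1164 bits

D_KL(P||Q) = Σ P(x) log₂(P(x)/Q(x))

Computing term by term:
  P(1)·log₂(P(1)/Q(1)) = 0.2774·log₂(0.2774/0.298) = -0.02867
  P(2)·log₂(P(2)/Q(2)) = 0.3797·log₂(0.3797/0.2105) = 0.32314
  P(3)·log₂(P(3)/Q(3)) = 0.3429·log₂(0.3429/0.4915) = -0.17810

D_KL(P||Q) = -0.02867 + 0.32314 - 0.17810 = 0.11637 ≈ 0.1164 bits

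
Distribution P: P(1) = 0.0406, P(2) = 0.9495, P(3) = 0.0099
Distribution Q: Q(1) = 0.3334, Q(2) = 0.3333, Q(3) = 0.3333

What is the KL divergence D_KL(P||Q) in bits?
1.2605 bits

D_KL(P||Q) = Σ P(x) log₂(P(x)/Q(x))

Computing term by term:
  P(1)·log₂(P(1)/Q(1)) = 0.0406·log₂(0.0406/0.3334) = -0.12333
  P(2)·log₂(P(2)/Q(2)) = 0.9495·log₂(0.9495/0.3333) = 1.43407
  P(3)·log₂(P(3)/Q(3)) = 0.0099·log₂(0.0099/0.3333) = -0.05023

D_KL(P||Q) = -0.12333 + 1.43407 - 0.05023 = 1.26051 ≈ 1.2605 bits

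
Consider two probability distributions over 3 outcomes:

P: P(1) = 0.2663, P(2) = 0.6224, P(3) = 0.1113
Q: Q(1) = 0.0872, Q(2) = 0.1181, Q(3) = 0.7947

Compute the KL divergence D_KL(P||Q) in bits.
1.6057 bits

D_KL(P||Q) = Σ P(x) log₂(P(x)/Q(x))

Computing term by term:
  P(1)·log₂(P(1)/Q(1)) = 0.2663·log₂(0.2663/0.0872) = 0.42892
  P(2)·log₂(P(2)/Q(2)) = 0.6224·log₂(0.6224/0.1181) = 1.49241
  P(3)·log₂(P(3)/Q(3)) = 0.1113·log₂(0.1113/0.7947) = -0.31564

D_KL(P||Q) = 0.42892 + 1.49241 - 0.31564 = 1.60569 ≈ 1.6057 bits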